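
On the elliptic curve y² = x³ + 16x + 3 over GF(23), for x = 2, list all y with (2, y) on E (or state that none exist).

none

x³ + 16x + 3 = 43 ≡ 20 (mod 23).
20 is a non-residue mod 23; no y exists.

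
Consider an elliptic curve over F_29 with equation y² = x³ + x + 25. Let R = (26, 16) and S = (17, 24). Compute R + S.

(26, 16) + (17, 24). λ = (24 - 16)/(17 - 26) ≡ 8/20 mod 29. 20⁻¹ ≡ 16 (mod 29), so λ ≡ 12.
  x = λ² - 26 - 17 = 144 - 43 ≡ 14; y = λ·(26 - 14) - 16 ≡ 12. → (14, 12)

(14, 12)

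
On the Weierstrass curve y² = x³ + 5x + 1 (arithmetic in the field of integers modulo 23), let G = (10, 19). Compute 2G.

tangent at (10, 19): λ = (3·10² + 5)/(2·19) ≡ 6/15. 15⁻¹ ≡ 20 (mod 23), so λ ≡ 6·20 ≡ 5.
  x = λ² - 10 - 10 = 25 - 20 ≡ 5; y = λ·(10 - 5) - 19 ≡ 6. → (5, 6)

(5, 6)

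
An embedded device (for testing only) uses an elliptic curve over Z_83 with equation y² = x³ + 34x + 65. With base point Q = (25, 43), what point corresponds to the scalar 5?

Double-and-add on 5 = (101)₂. Start with Q = (25, 43) for the leading 1-bit.
double: tangent at (25, 43): λ = (3·25² + 34)/(2·43) ≡ 0/3. 3⁻¹ ≡ 28 (mod 83) since 3·28 = 84 ≡ 1, so λ ≡ 0·28 ≡ 0.
  x = λ² - 25 - 25 = 0 - 50 ≡ 33; y = λ·(25 - 33) - 43 ≡ 40. → (33, 40)
double: tangent at (33, 40): λ = (3·33² + 34)/(2·40) ≡ 64/80. 80⁻¹ ≡ 55 (mod 83), so λ ≡ 64·55 ≡ 34.
  x = λ² - 33 - 33 = 1156 - 66 ≡ 11; y = λ·(33 - 11) - 40 ≡ 44. → (11, 44)
add Q: (11, 44) + (25, 43). λ = (43 - 44)/(25 - 11) ≡ 82/14 mod 83. 14⁻¹ ≡ 6 (mod 83) since 14·6 = 84 ≡ 1, so λ ≡ 77.
  x = λ² - 11 - 25 = 5929 - 36 ≡ 0; y = λ·(11 - 0) - 44 ≡ 56. → (0, 56)

(0, 56)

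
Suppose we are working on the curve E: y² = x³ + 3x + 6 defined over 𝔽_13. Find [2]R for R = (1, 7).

(8, 3)

tangent at (1, 7): λ = (3·1² + 3)/(2·7) ≡ 6/1. 1⁻¹ ≡ 1 (mod 13) since 1·1 = 1 ≡ 1, so λ ≡ 6·1 ≡ 6.
  x = λ² - 1 - 1 = 36 - 2 ≡ 8; y = λ·(1 - 8) - 7 ≡ 3. → (8, 3)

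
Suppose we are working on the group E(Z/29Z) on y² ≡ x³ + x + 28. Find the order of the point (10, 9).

2P: tangent at (10, 9): λ = (3·10² + 1)/(2·9) ≡ 11/18. 18⁻¹ ≡ 21 (mod 29) since 18·21 = 378 ≡ 1, so λ ≡ 11·21 ≡ 28.
  x = λ² - 10 - 10 = 784 - 20 ≡ 10; y = λ·(10 - 10) - 9 ≡ 20. → (10, 20)
3P: (10, 20) + (10, 9): same x and y₁ ≡ -y₂, so the sum is 𝒪.
3P = 𝒪, so the order is 3.

3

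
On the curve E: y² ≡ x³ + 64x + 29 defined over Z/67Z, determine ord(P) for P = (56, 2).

2P: tangent at (56, 2): λ = (3·56² + 64)/(2·2) ≡ 25/4. 4⁻¹ ≡ 17 (mod 67), so λ ≡ 25·17 ≡ 23.
  x = λ² - 56 - 56 = 529 - 112 ≡ 15; y = λ·(56 - 15) - 2 ≡ 3. → (15, 3)
3P: (15, 3) + (56, 2). λ = (2 - 3)/(56 - 15) ≡ 66/41 mod 67. 41⁻¹ ≡ 18 (mod 67) since 41·18 = 738 ≡ 1, so λ ≡ 49.
  x = λ² - 15 - 56 = 2401 - 71 ≡ 52; y = λ·(15 - 52) - 3 ≡ 60. → (52, 60)
4P: (52, 60) + (56, 2). λ = (2 - 60)/(56 - 52) ≡ 9/4 mod 67. 4⁻¹ ≡ 17 (mod 67), so λ ≡ 19.
  x = λ² - 52 - 56 = 361 - 108 ≡ 52; y = λ·(52 - 52) - 60 ≡ 7. → (52, 7)
5P: (52, 7) + (56, 2). λ = (2 - 7)/(56 - 52) ≡ 62/4 mod 67. 4⁻¹ ≡ 17 (mod 67), so λ ≡ 49.
  x = λ² - 52 - 56 = 2401 - 108 ≡ 15; y = λ·(52 - 15) - 7 ≡ 64. → (15, 64)
6P: (15, 64) + (56, 2). λ = (2 - 64)/(56 - 15) ≡ 5/41 mod 67. 41⁻¹ ≡ 18 (mod 67) since 41·18 = 738 ≡ 1, so λ ≡ 23.
  x = λ² - 15 - 56 = 529 - 71 ≡ 56; y = λ·(15 - 56) - 64 ≡ 65. → (56, 65)
7P: (56, 65) + (56, 2): same x and y₁ ≡ -y₂, so the sum is 𝒪.
7P = 𝒪, so the order is 7.

7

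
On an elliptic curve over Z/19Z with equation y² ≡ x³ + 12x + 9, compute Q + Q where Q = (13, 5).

(4, 8)

tangent at (13, 5): λ = (3·13² + 12)/(2·5) ≡ 6/10. 10⁻¹ ≡ 2 (mod 19) since 10·2 = 20 ≡ 1, so λ ≡ 6·2 ≡ 12.
  x = λ² - 13 - 13 = 144 - 26 ≡ 4; y = λ·(13 - 4) - 5 ≡ 8. → (4, 8)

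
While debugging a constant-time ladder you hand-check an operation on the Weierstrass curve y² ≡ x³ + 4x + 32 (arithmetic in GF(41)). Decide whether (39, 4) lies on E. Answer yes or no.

y² = 4² ≡ 16; x³ + 4x + 32 = 59507 ≡ 16 (mod 41). 16 = 16.

yes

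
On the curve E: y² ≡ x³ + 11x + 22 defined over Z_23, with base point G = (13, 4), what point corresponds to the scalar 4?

(2, 11)

Double-and-add on 4 = (100)₂. Start with G = (13, 4) for the leading 1-bit.
double: tangent at (13, 4): λ = (3·13² + 11)/(2·4) ≡ 12/8. 8⁻¹ ≡ 3 (mod 23), so λ ≡ 12·3 ≡ 13.
  x = λ² - 13 - 13 = 169 - 26 ≡ 5; y = λ·(13 - 5) - 4 ≡ 8. → (5, 8)
double: tangent at (5, 8): λ = (3·5² + 11)/(2·8) ≡ 17/16. 16⁻¹ ≡ 13 (mod 23) since 16·13 = 208 ≡ 1, so λ ≡ 17·13 ≡ 14.
  x = λ² - 5 - 5 = 196 - 10 ≡ 2; y = λ·(5 - 2) - 8 ≡ 11. → (2, 11)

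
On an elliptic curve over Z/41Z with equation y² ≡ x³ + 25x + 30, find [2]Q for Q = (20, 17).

tangent at (20, 17): λ = (3·20² + 25)/(2·17) ≡ 36/34. 34⁻¹ ≡ 35 (mod 41), so λ ≡ 36·35 ≡ 30.
  x = λ² - 20 - 20 = 900 - 40 ≡ 40; y = λ·(20 - 40) - 17 ≡ 39. → (40, 39)

(40, 39)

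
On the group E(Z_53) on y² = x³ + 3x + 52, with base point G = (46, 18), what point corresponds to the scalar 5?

Double-and-add on 5 = (101)₂. Start with G = (46, 18) for the leading 1-bit.
double: tangent at (46, 18): λ = (3·46² + 3)/(2·18) ≡ 44/36. 36⁻¹ ≡ 28 (mod 53) since 36·28 = 1008 ≡ 1, so λ ≡ 44·28 ≡ 13.
  x = λ² - 46 - 46 = 169 - 92 ≡ 24; y = λ·(46 - 24) - 18 ≡ 3. → (24, 3)
double: tangent at (24, 3): λ = (3·24² + 3)/(2·3) ≡ 35/6. 6⁻¹ ≡ 9 (mod 53) since 6·9 = 54 ≡ 1, so λ ≡ 35·9 ≡ 50.
  x = λ² - 24 - 24 = 2500 - 48 ≡ 14; y = λ·(24 - 14) - 3 ≡ 20. → (14, 20)
add G: (14, 20) + (46, 18). λ = (18 - 20)/(46 - 14) ≡ 51/32 mod 53. 32⁻¹ ≡ 5 (mod 53), so λ ≡ 43.
  x = λ² - 14 - 46 = 1849 - 60 ≡ 40; y = λ·(14 - 40) - 20 ≡ 28. → (40, 28)

(40, 28)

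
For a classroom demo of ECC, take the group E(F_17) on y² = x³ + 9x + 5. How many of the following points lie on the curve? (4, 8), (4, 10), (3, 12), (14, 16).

(4, 8): 8² ≡ 13, rhs ≡ 3 → off.
(4, 10): 10² ≡ 15, rhs ≡ 3 → off.
(3, 12): 12² ≡ 8, rhs ≡ 8 → on.
(14, 16): 16² ≡ 1, rhs ≡ 2 → off.

1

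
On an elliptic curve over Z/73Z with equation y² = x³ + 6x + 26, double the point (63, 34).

tangent at (63, 34): λ = (3·63² + 6)/(2·34) ≡ 14/68. 68⁻¹ ≡ 29 (mod 73) since 68·29 = 1972 ≡ 1, so λ ≡ 14·29 ≡ 41.
  x = λ² - 63 - 63 = 1681 - 126 ≡ 22; y = λ·(63 - 22) - 34 ≡ 41. → (22, 41)

(22, 41)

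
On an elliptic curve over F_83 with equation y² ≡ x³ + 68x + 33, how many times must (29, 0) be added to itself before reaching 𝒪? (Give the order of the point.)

2P: (29, 0) + (29, 0): same x and y₁ ≡ -y₂, so the sum is 𝒪.
2P = 𝒪, so the order is 2.

2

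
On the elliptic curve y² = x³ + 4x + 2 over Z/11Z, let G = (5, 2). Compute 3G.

Repeated addition: build up to 3G.
2G: tangent at (5, 2): λ = (3·5² + 4)/(2·2) ≡ 2/4. 4⁻¹ ≡ 3 (mod 11), so λ ≡ 2·3 ≡ 6.
  x = λ² - 5 - 5 = 36 - 10 ≡ 4; y = λ·(5 - 4) - 2 ≡ 4. → (4, 4)
3G: (4, 4) + (5, 2). λ = (2 - 4)/(5 - 4) ≡ 9/1 mod 11. 1⁻¹ ≡ 1 (mod 11) since 1·1 = 1 ≡ 1, so λ ≡ 9.
  x = λ² - 4 - 5 = 81 - 9 ≡ 6; y = λ·(4 - 6) - 4 ≡ 0. → (6, 0)

(6, 0)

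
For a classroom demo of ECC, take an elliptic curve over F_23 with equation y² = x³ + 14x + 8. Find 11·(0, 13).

(12, 8)

Write Q = (0, 13).
Double-and-add on 11 = (1011)₂. Start with Q = (0, 13) for the leading 1-bit.
double: tangent at (0, 13): λ = (3·0² + 14)/(2·13) ≡ 14/3. 3⁻¹ ≡ 8 (mod 23) since 3·8 = 24 ≡ 1, so λ ≡ 14·8 ≡ 20.
  x = λ² - 0 - 0 = 400 - 0 ≡ 9; y = λ·(0 - 9) - 13 ≡ 14. → (9, 14)
double: tangent at (9, 14): λ = (3·9² + 14)/(2·14) ≡ 4/5. 5⁻¹ ≡ 14 (mod 23), so λ ≡ 4·14 ≡ 10.
  x = λ² - 9 - 9 = 100 - 18 ≡ 13; y = λ·(9 - 13) - 14 ≡ 15. → (13, 15)
add Q: (13, 15) + (0, 13). λ = (13 - 15)/(0 - 13) ≡ 21/10 mod 23. 10⁻¹ ≡ 7 (mod 23), so λ ≡ 9.
  x = λ² - 13 - 0 = 81 - 13 ≡ 22; y = λ·(13 - 22) - 15 ≡ 19. → (22, 19)
double: tangent at (22, 19): λ = (3·22² + 14)/(2·19) ≡ 17/15. 15⁻¹ ≡ 20 (mod 23), so λ ≡ 17·20 ≡ 18.
  x = λ² - 22 - 22 = 324 - 44 ≡ 4; y = λ·(22 - 4) - 19 ≡ 6. → (4, 6)
add Q: (4, 6) + (0, 13). λ = (13 - 6)/(0 - 4) ≡ 7/19 mod 23. 19⁻¹ ≡ 17 (mod 23) since 19·17 = 323 ≡ 1, so λ ≡ 4.
  x = λ² - 4 - 0 = 16 - 4 ≡ 12; y = λ·(4 - 12) - 6 ≡ 8. → (12, 8)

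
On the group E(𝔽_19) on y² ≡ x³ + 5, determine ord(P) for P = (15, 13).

2P: tangent at (15, 13): λ = (3·15² + 0)/(2·13) ≡ 10/7. 7⁻¹ ≡ 11 (mod 19) since 7·11 = 77 ≡ 1, so λ ≡ 10·11 ≡ 15.
  x = λ² - 15 - 15 = 225 - 30 ≡ 5; y = λ·(15 - 5) - 13 ≡ 4. → (5, 4)
3P: (5, 4) + (15, 13). λ = (13 - 4)/(15 - 5) ≡ 9/10 mod 19. 10⁻¹ ≡ 2 (mod 19), so λ ≡ 18.
  x = λ² - 5 - 15 = 324 - 20 ≡ 0; y = λ·(5 - 0) - 4 ≡ 10. → (0, 10)
4P: (0, 10) + (15, 13). λ = (13 - 10)/(15 - 0) ≡ 3/15 mod 19. 15⁻¹ ≡ 14 (mod 19), so λ ≡ 4.
  x = λ² - 0 - 15 = 16 - 15 ≡ 1; y = λ·(0 - 1) - 10 ≡ 5. → (1, 5)
5P: (1, 5) + (15, 13). λ = (13 - 5)/(15 - 1) ≡ 8/14 mod 19. 14⁻¹ ≡ 15 (mod 19), so λ ≡ 6.
  x = λ² - 1 - 15 = 36 - 16 ≡ 1; y = λ·(1 - 1) - 5 ≡ 14. → (1, 14)
6P: (1, 14) + (15, 13). λ = (13 - 14)/(15 - 1) ≡ 18/14 mod 19. 14⁻¹ ≡ 15 (mod 19), so λ ≡ 4.
  x = λ² - 1 - 15 = 16 - 16 ≡ 0; y = λ·(1 - 0) - 14 ≡ 9. → (0, 9)
7P: (0, 9) + (15, 13). λ = (13 - 9)/(15 - 0) ≡ 4/15 mod 19. 15⁻¹ ≡ 14 (mod 19) since 15·14 = 210 ≡ 1, so λ ≡ 18.
  x = λ² - 0 - 15 = 324 - 15 ≡ 5; y = λ·(0 - 5) - 9 ≡ 15. → (5, 15)
8P: (5, 15) + (15, 13). λ = (13 - 15)/(15 - 5) ≡ 17/10 mod 19. 10⁻¹ ≡ 2 (mod 19) since 10·2 = 20 ≡ 1, so λ ≡ 15.
  x = λ² - 5 - 15 = 225 - 20 ≡ 15; y = λ·(5 - 15) - 15 ≡ 6. → (15, 6)
9P: (15, 6) + (15, 13): same x and y₁ ≡ -y₂, so the sum is O.
9P = O, so the order is 9.

9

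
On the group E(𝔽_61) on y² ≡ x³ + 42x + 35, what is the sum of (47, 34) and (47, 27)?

O

The two points share x = 47 and their y-coordinates satisfy 34 + 27 ≡ 0 (mod 61), so they are inverses. Their sum is O.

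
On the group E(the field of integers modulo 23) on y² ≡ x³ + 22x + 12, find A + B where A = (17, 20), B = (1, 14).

(17, 3)

(17, 20) + (1, 14). λ = (14 - 20)/(1 - 17) ≡ 17/7 mod 23. 7⁻¹ ≡ 10 (mod 23), so λ ≡ 9.
  x = λ² - 17 - 1 = 81 - 18 ≡ 17; y = λ·(17 - 17) - 20 ≡ 3. → (17, 3)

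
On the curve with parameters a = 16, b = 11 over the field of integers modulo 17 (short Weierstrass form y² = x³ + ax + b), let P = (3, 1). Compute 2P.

tangent at (3, 1): λ = (3·3² + 16)/(2·1) ≡ 9/2. 2⁻¹ ≡ 9 (mod 17) since 2·9 = 18 ≡ 1, so λ ≡ 9·9 ≡ 13.
  x = λ² - 3 - 3 = 169 - 6 ≡ 10; y = λ·(3 - 10) - 1 ≡ 10. → (10, 10)

(10, 10)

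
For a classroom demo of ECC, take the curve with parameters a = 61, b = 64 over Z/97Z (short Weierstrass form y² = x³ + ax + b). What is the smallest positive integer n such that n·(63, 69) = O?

6

2P: tangent at (63, 69): λ = (3·63² + 61)/(2·69) ≡ 37/41. 41⁻¹ ≡ 71 (mod 97), so λ ≡ 37·71 ≡ 8.
  x = λ² - 63 - 63 = 64 - 126 ≡ 35; y = λ·(63 - 35) - 69 ≡ 58. → (35, 58)
3P: (35, 58) + (63, 69). λ = (69 - 58)/(63 - 35) ≡ 11/28 mod 97. 28⁻¹ ≡ 52 (mod 97) since 28·52 = 1456 ≡ 1, so λ ≡ 87.
  x = λ² - 35 - 63 = 7569 - 98 ≡ 2; y = λ·(35 - 2) - 58 ≡ 0. → (2, 0)
4P: (2, 0) + (63, 69). λ = (69 - 0)/(63 - 2) ≡ 69/61 mod 97. 61⁻¹ ≡ 35 (mod 97), so λ ≡ 87.
  x = λ² - 2 - 63 = 7569 - 65 ≡ 35; y = λ·(2 - 35) - 0 ≡ 39. → (35, 39)
5P: (35, 39) + (63, 69). λ = (69 - 39)/(63 - 35) ≡ 30/28 mod 97. 28⁻¹ ≡ 52 (mod 97), so λ ≡ 8.
  x = λ² - 35 - 63 = 64 - 98 ≡ 63; y = λ·(35 - 63) - 39 ≡ 28. → (63, 28)
6P: (63, 28) + (63, 69): same x and y₁ ≡ -y₂, so the sum is O.
6P = O, so the order is 6.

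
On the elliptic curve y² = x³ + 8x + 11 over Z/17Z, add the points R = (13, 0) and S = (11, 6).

(13, 0) + (11, 6). λ = (6 - 0)/(11 - 13) ≡ 6/15 mod 17. 15⁻¹ ≡ 8 (mod 17), so λ ≡ 14.
  x = λ² - 13 - 11 = 196 - 24 ≡ 2; y = λ·(13 - 2) - 0 ≡ 1. → (2, 1)

(2, 1)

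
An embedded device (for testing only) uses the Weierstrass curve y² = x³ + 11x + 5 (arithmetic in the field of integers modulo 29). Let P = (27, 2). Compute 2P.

(28, 14)

tangent at (27, 2): λ = (3·27² + 11)/(2·2) ≡ 23/4. 4⁻¹ ≡ 22 (mod 29) since 4·22 = 88 ≡ 1, so λ ≡ 23·22 ≡ 13.
  x = λ² - 27 - 27 = 169 - 54 ≡ 28; y = λ·(27 - 28) - 2 ≡ 14. → (28, 14)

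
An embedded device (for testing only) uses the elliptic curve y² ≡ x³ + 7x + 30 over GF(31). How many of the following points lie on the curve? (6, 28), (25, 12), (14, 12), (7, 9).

(6, 28): 28² ≡ 9, rhs ≡ 9 → on.
(25, 12): 12² ≡ 20, rhs ≡ 20 → on.
(14, 12): 12² ≡ 20, rhs ≡ 20 → on.
(7, 9): 9² ≡ 19, rhs ≡ 19 → on.

4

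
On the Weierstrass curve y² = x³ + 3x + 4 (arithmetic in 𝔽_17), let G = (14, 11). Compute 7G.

Double-and-add on 7 = (111)₂. Start with G = (14, 11) for the leading 1-bit.
double: tangent at (14, 11): λ = (3·14² + 3)/(2·11) ≡ 13/5. 5⁻¹ ≡ 7 (mod 17), so λ ≡ 13·7 ≡ 6.
  x = λ² - 14 - 14 = 36 - 28 ≡ 8; y = λ·(14 - 8) - 11 ≡ 8. → (8, 8)
add G: (8, 8) + (14, 11). λ = (11 - 8)/(14 - 8) ≡ 3/6 mod 17. 6⁻¹ ≡ 3 (mod 17) since 6·3 = 18 ≡ 1, so λ ≡ 9.
  x = λ² - 8 - 14 = 81 - 22 ≡ 8; y = λ·(8 - 8) - 8 ≡ 9. → (8, 9)
double: tangent at (8, 9): λ = (3·8² + 3)/(2·9) ≡ 8/1. 1⁻¹ ≡ 1 (mod 17), so λ ≡ 8·1 ≡ 8.
  x = λ² - 8 - 8 = 64 - 16 ≡ 14; y = λ·(8 - 14) - 9 ≡ 11. → (14, 11)
add G: tangent at (14, 11): λ = (3·14² + 3)/(2·11) ≡ 13/5. 5⁻¹ ≡ 7 (mod 17) since 5·7 = 35 ≡ 1, so λ ≡ 13·7 ≡ 6.
  x = λ² - 14 - 14 = 36 - 28 ≡ 8; y = λ·(14 - 8) - 11 ≡ 8. → (8, 8)

(8, 8)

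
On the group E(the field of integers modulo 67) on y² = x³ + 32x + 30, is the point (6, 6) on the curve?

yes

y² = 6² ≡ 36; x³ + 32x + 30 = 438 ≡ 36 (mod 67). 36 = 36.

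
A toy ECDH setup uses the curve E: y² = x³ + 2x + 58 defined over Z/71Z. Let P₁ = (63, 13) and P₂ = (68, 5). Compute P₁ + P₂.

(63, 13) + (68, 5). λ = (5 - 13)/(68 - 63) ≡ 63/5 mod 71. 5⁻¹ ≡ 57 (mod 71) since 5·57 = 285 ≡ 1, so λ ≡ 41.
  x = λ² - 63 - 68 = 1681 - 131 ≡ 59; y = λ·(63 - 59) - 13 ≡ 9. → (59, 9)

(59, 9)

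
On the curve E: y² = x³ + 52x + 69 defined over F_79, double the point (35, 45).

tangent at (35, 45): λ = (3·35² + 52)/(2·45) ≡ 14/11. 11⁻¹ ≡ 36 (mod 79) since 11·36 = 396 ≡ 1, so λ ≡ 14·36 ≡ 30.
  x = λ² - 35 - 35 = 900 - 70 ≡ 40; y = λ·(35 - 40) - 45 ≡ 42. → (40, 42)

(40, 42)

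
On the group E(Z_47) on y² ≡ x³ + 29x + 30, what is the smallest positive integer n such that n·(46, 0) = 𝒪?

2

2P: (46, 0) + (46, 0): same x and y₁ ≡ -y₂, so the sum is 𝒪.
2P = 𝒪, so the order is 2.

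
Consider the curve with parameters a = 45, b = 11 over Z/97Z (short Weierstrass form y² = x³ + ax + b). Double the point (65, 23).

(60, 48)

tangent at (65, 23): λ = (3·65² + 45)/(2·23) ≡ 13/46. 46⁻¹ ≡ 19 (mod 97), so λ ≡ 13·19 ≡ 53.
  x = λ² - 65 - 65 = 2809 - 130 ≡ 60; y = λ·(65 - 60) - 23 ≡ 48. → (60, 48)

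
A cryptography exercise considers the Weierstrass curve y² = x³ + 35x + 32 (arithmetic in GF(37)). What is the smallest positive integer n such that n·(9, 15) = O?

3

2P: tangent at (9, 15): λ = (3·9² + 35)/(2·15) ≡ 19/30. 30⁻¹ ≡ 21 (mod 37), so λ ≡ 19·21 ≡ 29.
  x = λ² - 9 - 9 = 841 - 18 ≡ 9; y = λ·(9 - 9) - 15 ≡ 22. → (9, 22)
3P: (9, 22) + (9, 15): same x and y₁ ≡ -y₂, so the sum is O.
3P = O, so the order is 3.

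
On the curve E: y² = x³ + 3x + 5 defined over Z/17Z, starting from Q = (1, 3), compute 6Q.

Repeated addition: build up to 6Q.
2Q: tangent at (1, 3): λ = (3·1² + 3)/(2·3) ≡ 6/6. 6⁻¹ ≡ 3 (mod 17), so λ ≡ 6·3 ≡ 1.
  x = λ² - 1 - 1 = 1 - 2 ≡ 16; y = λ·(1 - 16) - 3 ≡ 16. → (16, 16)
3Q: (16, 16) + (1, 3). λ = (3 - 16)/(1 - 16) ≡ 4/2 mod 17. 2⁻¹ ≡ 9 (mod 17) since 2·9 = 18 ≡ 1, so λ ≡ 2.
  x = λ² - 16 - 1 = 4 - 17 ≡ 4; y = λ·(16 - 4) - 16 ≡ 8. → (4, 8)
4Q: (4, 8) + (1, 3). λ = (3 - 8)/(1 - 4) ≡ 12/14 mod 17. 14⁻¹ ≡ 11 (mod 17), so λ ≡ 13.
  x = λ² - 4 - 1 = 169 - 5 ≡ 11; y = λ·(4 - 11) - 8 ≡ 3. → (11, 3)
5Q: (11, 3) + (1, 3). λ = (3 - 3)/(1 - 11) ≡ 0/7 mod 17. 7⁻¹ ≡ 5 (mod 17), so λ ≡ 0.
  x = λ² - 11 - 1 = 0 - 12 ≡ 5; y = λ·(11 - 5) - 3 ≡ 14. → (5, 14)
6Q: (5, 14) + (1, 3). λ = (3 - 14)/(1 - 5) ≡ 6/13 mod 17. 13⁻¹ ≡ 4 (mod 17), so λ ≡ 7.
  x = λ² - 5 - 1 = 49 - 6 ≡ 9; y = λ·(5 - 9) - 14 ≡ 9. → (9, 9)

(9, 9)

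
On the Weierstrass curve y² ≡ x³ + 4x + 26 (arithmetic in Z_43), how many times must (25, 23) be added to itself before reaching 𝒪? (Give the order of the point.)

2P: tangent at (25, 23): λ = (3·25² + 4)/(2·23) ≡ 30/3. 3⁻¹ ≡ 29 (mod 43) since 3·29 = 87 ≡ 1, so λ ≡ 30·29 ≡ 10.
  x = λ² - 25 - 25 = 100 - 50 ≡ 7; y = λ·(25 - 7) - 23 ≡ 28. → (7, 28)
3P: (7, 28) + (25, 23). λ = (23 - 28)/(25 - 7) ≡ 38/18 mod 43. 18⁻¹ ≡ 12 (mod 43), so λ ≡ 26.
  x = λ² - 7 - 25 = 676 - 32 ≡ 42; y = λ·(7 - 42) - 28 ≡ 8. → (42, 8)
4P: (42, 8) + (25, 23). λ = (23 - 8)/(25 - 42) ≡ 15/26 mod 43. 26⁻¹ ≡ 5 (mod 43) since 26·5 = 130 ≡ 1, so λ ≡ 32.
  x = λ² - 42 - 25 = 1024 - 67 ≡ 11; y = λ·(42 - 11) - 8 ≡ 38. → (11, 38)
5P: (11, 38) + (25, 23). λ = (23 - 38)/(25 - 11) ≡ 28/14 mod 43. 14⁻¹ ≡ 40 (mod 43) since 14·40 = 560 ≡ 1, so λ ≡ 2.
  x = λ² - 11 - 25 = 4 - 36 ≡ 11; y = λ·(11 - 11) - 38 ≡ 5. → (11, 5)
6P: (11, 5) + (25, 23). λ = (23 - 5)/(25 - 11) ≡ 18/14 mod 43. 14⁻¹ ≡ 40 (mod 43), so λ ≡ 32.
  x = λ² - 11 - 25 = 1024 - 36 ≡ 42; y = λ·(11 - 42) - 5 ≡ 35. → (42, 35)
7P: (42, 35) + (25, 23). λ = (23 - 35)/(25 - 42) ≡ 31/26 mod 43. 26⁻¹ ≡ 5 (mod 43) since 26·5 = 130 ≡ 1, so λ ≡ 26.
  x = λ² - 42 - 25 = 676 - 67 ≡ 7; y = λ·(42 - 7) - 35 ≡ 15. → (7, 15)
8P: (7, 15) + (25, 23). λ = (23 - 15)/(25 - 7) ≡ 8/18 mod 43. 18⁻¹ ≡ 12 (mod 43) since 18·12 = 216 ≡ 1, so λ ≡ 10.
  x = λ² - 7 - 25 = 100 - 32 ≡ 25; y = λ·(7 - 25) - 15 ≡ 20. → (25, 20)
9P: (25, 20) + (25, 23): same x and y₁ ≡ -y₂, so the sum is 𝒪.
9P = 𝒪, so the order is 9.

9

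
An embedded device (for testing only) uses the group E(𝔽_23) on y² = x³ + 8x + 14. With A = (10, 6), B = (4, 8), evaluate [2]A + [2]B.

First 2A:
Repeated addition: build up to 2A.
2A: tangent at (10, 6): λ = (3·10² + 8)/(2·6) ≡ 9/12. 12⁻¹ ≡ 2 (mod 23), so λ ≡ 9·2 ≡ 18.
  x = λ² - 10 - 10 = 324 - 20 ≡ 5; y = λ·(10 - 5) - 6 ≡ 15. → (5, 15)
2A = (5, 15).
Next 2B:
Repeated addition: build up to 2B.
2B: tangent at (4, 8): λ = (3·4² + 8)/(2·8) ≡ 10/16. 16⁻¹ ≡ 13 (mod 23), so λ ≡ 10·13 ≡ 15.
  x = λ² - 4 - 4 = 225 - 8 ≡ 10; y = λ·(4 - 10) - 8 ≡ 17. → (10, 17)
2B = (10, 17).
Finally 2A + 2B:
(5, 15) + (10, 17). λ = (17 - 15)/(10 - 5) ≡ 2/5 mod 23. 5⁻¹ ≡ 14 (mod 23) since 5·14 = 70 ≡ 1, so λ ≡ 5.
  x = λ² - 5 - 10 = 25 - 15 ≡ 10; y = λ·(5 - 10) - 15 ≡ 6. → (10, 6)

(10, 6)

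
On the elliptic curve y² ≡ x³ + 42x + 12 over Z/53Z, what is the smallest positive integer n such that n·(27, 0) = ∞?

2P: (27, 0) + (27, 0): same x and y₁ ≡ -y₂, so the sum is ∞.
2P = ∞, so the order is 2.

2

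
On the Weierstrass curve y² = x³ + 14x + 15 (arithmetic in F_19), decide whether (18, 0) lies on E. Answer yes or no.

y² = 0² ≡ 0; x³ + 14x + 15 = 6099 ≡ 0 (mod 19). 0 = 0.

yes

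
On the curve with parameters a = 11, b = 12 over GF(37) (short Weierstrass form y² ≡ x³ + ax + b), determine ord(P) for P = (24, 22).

2P: tangent at (24, 22): λ = (3·24² + 11)/(2·22) ≡ 0/7. 7⁻¹ ≡ 16 (mod 37), so λ ≡ 0·16 ≡ 0.
  x = λ² - 24 - 24 = 0 - 48 ≡ 26; y = λ·(24 - 26) - 22 ≡ 15. → (26, 15)
3P: (26, 15) + (24, 22). λ = (22 - 15)/(24 - 26) ≡ 7/35 mod 37. 35⁻¹ ≡ 18 (mod 37), so λ ≡ 15.
  x = λ² - 26 - 24 = 225 - 50 ≡ 27; y = λ·(26 - 27) - 15 ≡ 7. → (27, 7)
4P: (27, 7) + (24, 22). λ = (22 - 7)/(24 - 27) ≡ 15/34 mod 37. 34⁻¹ ≡ 12 (mod 37) since 34·12 = 408 ≡ 1, so λ ≡ 32.
  x = λ² - 27 - 24 = 1024 - 51 ≡ 11; y = λ·(27 - 11) - 7 ≡ 24. → (11, 24)
5P: (11, 24) + (24, 22). λ = (22 - 24)/(24 - 11) ≡ 35/13 mod 37. 13⁻¹ ≡ 20 (mod 37), so λ ≡ 34.
  x = λ² - 11 - 24 = 1156 - 35 ≡ 11; y = λ·(11 - 11) - 24 ≡ 13. → (11, 13)
6P: (11, 13) + (24, 22). λ = (22 - 13)/(24 - 11) ≡ 9/13 mod 37. 13⁻¹ ≡ 20 (mod 37), so λ ≡ 32.
  x = λ² - 11 - 24 = 1024 - 35 ≡ 27; y = λ·(11 - 27) - 13 ≡ 30. → (27, 30)
7P: (27, 30) + (24, 22). λ = (22 - 30)/(24 - 27) ≡ 29/34 mod 37. 34⁻¹ ≡ 12 (mod 37), so λ ≡ 15.
  x = λ² - 27 - 24 = 225 - 51 ≡ 26; y = λ·(27 - 26) - 30 ≡ 22. → (26, 22)
8P: (26, 22) + (24, 22). λ = (22 - 22)/(24 - 26) ≡ 0/35 mod 37. 35⁻¹ ≡ 18 (mod 37) since 35·18 = 630 ≡ 1, so λ ≡ 0.
  x = λ² - 26 - 24 = 0 - 50 ≡ 24; y = λ·(26 - 24) - 22 ≡ 15. → (24, 15)
9P: (24, 15) + (24, 22): same x and y₁ ≡ -y₂, so the sum is the point at infinity.
9P = the point at infinity, so the order is 9.

9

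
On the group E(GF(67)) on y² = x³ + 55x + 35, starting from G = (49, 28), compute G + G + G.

(15, 58)

Repeated addition: build up to 3G.
2G: tangent at (49, 28): λ = (3·49² + 55)/(2·28) ≡ 22/56. 56⁻¹ ≡ 6 (mod 67) since 56·6 = 336 ≡ 1, so λ ≡ 22·6 ≡ 65.
  x = λ² - 49 - 49 = 4225 - 98 ≡ 40; y = λ·(49 - 40) - 28 ≡ 21. → (40, 21)
3G: (40, 21) + (49, 28). λ = (28 - 21)/(49 - 40) ≡ 7/9 mod 67. 9⁻¹ ≡ 15 (mod 67), so λ ≡ 38.
  x = λ² - 40 - 49 = 1444 - 89 ≡ 15; y = λ·(40 - 15) - 21 ≡ 58. → (15, 58)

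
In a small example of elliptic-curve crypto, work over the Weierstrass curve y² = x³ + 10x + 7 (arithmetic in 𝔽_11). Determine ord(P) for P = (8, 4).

9

2P: tangent at (8, 4): λ = (3·8² + 10)/(2·4) ≡ 4/8. 8⁻¹ ≡ 7 (mod 11) since 8·7 = 56 ≡ 1, so λ ≡ 4·7 ≡ 6.
  x = λ² - 8 - 8 = 36 - 16 ≡ 9; y = λ·(8 - 9) - 4 ≡ 1. → (9, 1)
3P: (9, 1) + (8, 4). λ = (4 - 1)/(8 - 9) ≡ 3/10 mod 11. 10⁻¹ ≡ 10 (mod 11) since 10·10 = 100 ≡ 1, so λ ≡ 8.
  x = λ² - 9 - 8 = 64 - 17 ≡ 3; y = λ·(9 - 3) - 1 ≡ 3. → (3, 3)
4P: (3, 3) + (8, 4). λ = (4 - 3)/(8 - 3) ≡ 1/5 mod 11. 5⁻¹ ≡ 9 (mod 11), so λ ≡ 9.
  x = λ² - 3 - 8 = 81 - 11 ≡ 4; y = λ·(3 - 4) - 3 ≡ 10. → (4, 10)
5P: (4, 10) + (8, 4). λ = (4 - 10)/(8 - 4) ≡ 5/4 mod 11. 4⁻¹ ≡ 3 (mod 11), so λ ≡ 4.
  x = λ² - 4 - 8 = 16 - 12 ≡ 4; y = λ·(4 - 4) - 10 ≡ 1. → (4, 1)
6P: (4, 1) + (8, 4). λ = (4 - 1)/(8 - 4) ≡ 3/4 mod 11. 4⁻¹ ≡ 3 (mod 11) since 4·3 = 12 ≡ 1, so λ ≡ 9.
  x = λ² - 4 - 8 = 81 - 12 ≡ 3; y = λ·(4 - 3) - 1 ≡ 8. → (3, 8)
7P: (3, 8) + (8, 4). λ = (4 - 8)/(8 - 3) ≡ 7/5 mod 11. 5⁻¹ ≡ 9 (mod 11), so λ ≡ 8.
  x = λ² - 3 - 8 = 64 - 11 ≡ 9; y = λ·(3 - 9) - 8 ≡ 10. → (9, 10)
8P: (9, 10) + (8, 4). λ = (4 - 10)/(8 - 9) ≡ 5/10 mod 11. 10⁻¹ ≡ 10 (mod 11), so λ ≡ 6.
  x = λ² - 9 - 8 = 36 - 17 ≡ 8; y = λ·(9 - 8) - 10 ≡ 7. → (8, 7)
9P: (8, 7) + (8, 4): same x and y₁ ≡ -y₂, so the sum is O.
9P = O, so the order is 9.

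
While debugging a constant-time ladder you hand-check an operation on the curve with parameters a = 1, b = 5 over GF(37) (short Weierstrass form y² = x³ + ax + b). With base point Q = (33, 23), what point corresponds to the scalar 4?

(28, 9)

Repeated addition: build up to 4Q.
2Q: tangent at (33, 23): λ = (3·33² + 1)/(2·23) ≡ 12/9. 9⁻¹ ≡ 33 (mod 37), so λ ≡ 12·33 ≡ 26.
  x = λ² - 33 - 33 = 676 - 66 ≡ 18; y = λ·(33 - 18) - 23 ≡ 34. → (18, 34)
3Q: (18, 34) + (33, 23). λ = (23 - 34)/(33 - 18) ≡ 26/15 mod 37. 15⁻¹ ≡ 5 (mod 37) since 15·5 = 75 ≡ 1, so λ ≡ 19.
  x = λ² - 18 - 33 = 361 - 51 ≡ 14; y = λ·(18 - 14) - 34 ≡ 5. → (14, 5)
4Q: (14, 5) + (33, 23). λ = (23 - 5)/(33 - 14) ≡ 18/19 mod 37. 19⁻¹ ≡ 2 (mod 37), so λ ≡ 36.
  x = λ² - 14 - 33 = 1296 - 47 ≡ 28; y = λ·(14 - 28) - 5 ≡ 9. → (28, 9)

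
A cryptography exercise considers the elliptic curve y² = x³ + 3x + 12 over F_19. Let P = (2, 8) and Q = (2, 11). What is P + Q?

The two points share x = 2 and their y-coordinates satisfy 8 + 11 ≡ 0 (mod 19), so they are inverses. Their sum is the point at infinity.

O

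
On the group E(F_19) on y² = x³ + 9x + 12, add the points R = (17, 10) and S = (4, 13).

(17, 10) + (4, 13). λ = (13 - 10)/(4 - 17) ≡ 3/6 mod 19. 6⁻¹ ≡ 16 (mod 19), so λ ≡ 10.
  x = λ² - 17 - 4 = 100 - 21 ≡ 3; y = λ·(17 - 3) - 10 ≡ 16. → (3, 16)

(3, 16)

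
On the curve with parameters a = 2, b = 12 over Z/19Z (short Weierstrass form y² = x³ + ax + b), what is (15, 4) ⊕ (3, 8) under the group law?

(15, 4) + (3, 8). λ = (8 - 4)/(3 - 15) ≡ 4/7 mod 19. 7⁻¹ ≡ 11 (mod 19), so λ ≡ 6.
  x = λ² - 15 - 3 = 36 - 18 ≡ 18; y = λ·(15 - 18) - 4 ≡ 16. → (18, 16)

(18, 16)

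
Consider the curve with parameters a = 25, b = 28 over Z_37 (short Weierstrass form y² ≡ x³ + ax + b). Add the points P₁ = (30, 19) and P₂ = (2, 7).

(30, 19) + (2, 7). λ = (7 - 19)/(2 - 30) ≡ 25/9 mod 37. 9⁻¹ ≡ 33 (mod 37) since 9·33 = 297 ≡ 1, so λ ≡ 11.
  x = λ² - 30 - 2 = 121 - 32 ≡ 15; y = λ·(30 - 15) - 19 ≡ 35. → (15, 35)

(15, 35)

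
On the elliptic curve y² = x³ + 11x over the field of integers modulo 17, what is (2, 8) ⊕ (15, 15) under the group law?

(2, 9)

(2, 8) + (15, 15). λ = (15 - 8)/(15 - 2) ≡ 7/13 mod 17. 13⁻¹ ≡ 4 (mod 17) since 13·4 = 52 ≡ 1, so λ ≡ 11.
  x = λ² - 2 - 15 = 121 - 17 ≡ 2; y = λ·(2 - 2) - 8 ≡ 9. → (2, 9)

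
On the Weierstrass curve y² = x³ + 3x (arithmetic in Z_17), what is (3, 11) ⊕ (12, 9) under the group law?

(3, 11) + (12, 9). λ = (9 - 11)/(12 - 3) ≡ 15/9 mod 17. 9⁻¹ ≡ 2 (mod 17), so λ ≡ 13.
  x = λ² - 3 - 12 = 169 - 15 ≡ 1; y = λ·(3 - 1) - 11 ≡ 15. → (1, 15)

(1, 15)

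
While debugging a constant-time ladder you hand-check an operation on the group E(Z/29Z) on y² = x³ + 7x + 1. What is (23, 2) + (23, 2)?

(3, 22)

tangent at (23, 2): λ = (3·23² + 7)/(2·2) ≡ 28/4. 4⁻¹ ≡ 22 (mod 29), so λ ≡ 28·22 ≡ 7.
  x = λ² - 23 - 23 = 49 - 46 ≡ 3; y = λ·(23 - 3) - 2 ≡ 22. → (3, 22)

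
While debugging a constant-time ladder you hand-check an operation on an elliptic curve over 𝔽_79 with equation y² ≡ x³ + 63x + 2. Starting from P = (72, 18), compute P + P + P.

Repeated addition: build up to 3P.
2P: tangent at (72, 18): λ = (3·72² + 63)/(2·18) ≡ 52/36. 36⁻¹ ≡ 11 (mod 79) since 36·11 = 396 ≡ 1, so λ ≡ 52·11 ≡ 19.
  x = λ² - 72 - 72 = 361 - 144 ≡ 59; y = λ·(72 - 59) - 18 ≡ 71. → (59, 71)
3P: (59, 71) + (72, 18). λ = (18 - 71)/(72 - 59) ≡ 26/13 mod 79. 13⁻¹ ≡ 73 (mod 79) since 13·73 = 949 ≡ 1, so λ ≡ 2.
  x = λ² - 59 - 72 = 4 - 131 ≡ 31; y = λ·(59 - 31) - 71 ≡ 64. → (31, 64)

(31, 64)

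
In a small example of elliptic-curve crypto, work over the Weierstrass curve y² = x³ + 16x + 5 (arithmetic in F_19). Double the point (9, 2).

tangent at (9, 2): λ = (3·9² + 16)/(2·2) ≡ 12/4. 4⁻¹ ≡ 5 (mod 19), so λ ≡ 12·5 ≡ 3.
  x = λ² - 9 - 9 = 9 - 18 ≡ 10; y = λ·(9 - 10) - 2 ≡ 14. → (10, 14)

(10, 14)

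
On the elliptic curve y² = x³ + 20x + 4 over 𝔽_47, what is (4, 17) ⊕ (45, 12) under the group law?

(0, 2)

(4, 17) + (45, 12). λ = (12 - 17)/(45 - 4) ≡ 42/41 mod 47. 41⁻¹ ≡ 39 (mod 47), so λ ≡ 40.
  x = λ² - 4 - 45 = 1600 - 49 ≡ 0; y = λ·(4 - 0) - 17 ≡ 2. → (0, 2)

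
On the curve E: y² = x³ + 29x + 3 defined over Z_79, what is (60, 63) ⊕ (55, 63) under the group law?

(60, 63) + (55, 63). λ = (63 - 63)/(55 - 60) ≡ 0/74 mod 79. 74⁻¹ ≡ 63 (mod 79), so λ ≡ 0.
  x = λ² - 60 - 55 = 0 - 115 ≡ 43; y = λ·(60 - 43) - 63 ≡ 16. → (43, 16)

(43, 16)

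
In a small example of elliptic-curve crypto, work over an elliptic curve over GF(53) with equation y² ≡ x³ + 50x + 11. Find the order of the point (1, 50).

2P: tangent at (1, 50): λ = (3·1² + 50)/(2·50) ≡ 0/47. 47⁻¹ ≡ 44 (mod 53), so λ ≡ 0·44 ≡ 0.
  x = λ² - 1 - 1 = 0 - 2 ≡ 51; y = λ·(1 - 51) - 50 ≡ 3. → (51, 3)
3P: (51, 3) + (1, 50). λ = (50 - 3)/(1 - 51) ≡ 47/3 mod 53. 3⁻¹ ≡ 18 (mod 53), so λ ≡ 51.
  x = λ² - 51 - 1 = 2601 - 52 ≡ 5; y = λ·(51 - 5) - 3 ≡ 11. → (5, 11)
4P: (5, 11) + (1, 50). λ = (50 - 11)/(1 - 5) ≡ 39/49 mod 53. 49⁻¹ ≡ 13 (mod 53), so λ ≡ 30.
  x = λ² - 5 - 1 = 900 - 6 ≡ 46; y = λ·(5 - 46) - 11 ≡ 31. → (46, 31)
5P: (46, 31) + (1, 50). λ = (50 - 31)/(1 - 46) ≡ 19/8 mod 53. 8⁻¹ ≡ 20 (mod 53), so λ ≡ 9.
  x = λ² - 46 - 1 = 81 - 47 ≡ 34; y = λ·(46 - 34) - 31 ≡ 24. → (34, 24)
6P: (34, 24) + (1, 50). λ = (50 - 24)/(1 - 34) ≡ 26/20 mod 53. 20⁻¹ ≡ 8 (mod 53) since 20·8 = 160 ≡ 1, so λ ≡ 49.
  x = λ² - 34 - 1 = 2401 - 35 ≡ 34; y = λ·(34 - 34) - 24 ≡ 29. → (34, 29)
7P: (34, 29) + (1, 50). λ = (50 - 29)/(1 - 34) ≡ 21/20 mod 53. 20⁻¹ ≡ 8 (mod 53), so λ ≡ 9.
  x = λ² - 34 - 1 = 81 - 35 ≡ 46; y = λ·(34 - 46) - 29 ≡ 22. → (46, 22)
8P: (46, 22) + (1, 50). λ = (50 - 22)/(1 - 46) ≡ 28/8 mod 53. 8⁻¹ ≡ 20 (mod 53) since 8·20 = 160 ≡ 1, so λ ≡ 30.
  x = λ² - 46 - 1 = 900 - 47 ≡ 5; y = λ·(46 - 5) - 22 ≡ 42. → (5, 42)
9P: (5, 42) + (1, 50). λ = (50 - 42)/(1 - 5) ≡ 8/49 mod 53. 49⁻¹ ≡ 13 (mod 53), so λ ≡ 51.
  x = λ² - 5 - 1 = 2601 - 6 ≡ 51; y = λ·(5 - 51) - 42 ≡ 50. → (51, 50)
10P: (51, 50) + (1, 50). λ = (50 - 50)/(1 - 51) ≡ 0/3 mod 53. 3⁻¹ ≡ 18 (mod 53), so λ ≡ 0.
  x = λ² - 51 - 1 = 0 - 52 ≡ 1; y = λ·(51 - 1) - 50 ≡ 3. → (1, 3)
11P: (1, 3) + (1, 50): same x and y₁ ≡ -y₂, so the sum is ∞.
11P = ∞, so the order is 11.

11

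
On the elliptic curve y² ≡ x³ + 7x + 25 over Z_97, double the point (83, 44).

tangent at (83, 44): λ = (3·83² + 7)/(2·44) ≡ 13/88. 88⁻¹ ≡ 43 (mod 97), so λ ≡ 13·43 ≡ 74.
  x = λ² - 83 - 83 = 5476 - 166 ≡ 72; y = λ·(83 - 72) - 44 ≡ 91. → (72, 91)

(72, 91)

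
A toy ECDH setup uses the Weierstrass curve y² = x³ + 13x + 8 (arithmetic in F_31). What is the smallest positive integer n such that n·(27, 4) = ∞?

10

2P: tangent at (27, 4): λ = (3·27² + 13)/(2·4) ≡ 30/8. 8⁻¹ ≡ 4 (mod 31), so λ ≡ 30·4 ≡ 27.
  x = λ² - 27 - 27 = 729 - 54 ≡ 24; y = λ·(27 - 24) - 4 ≡ 15. → (24, 15)
3P: (24, 15) + (27, 4). λ = (4 - 15)/(27 - 24) ≡ 20/3 mod 31. 3⁻¹ ≡ 21 (mod 31), so λ ≡ 17.
  x = λ² - 24 - 27 = 289 - 51 ≡ 21; y = λ·(24 - 21) - 15 ≡ 5. → (21, 5)
4P: (21, 5) + (27, 4). λ = (4 - 5)/(27 - 21) ≡ 30/6 mod 31. 6⁻¹ ≡ 26 (mod 31), so λ ≡ 5.
  x = λ² - 21 - 27 = 25 - 48 ≡ 8; y = λ·(21 - 8) - 5 ≡ 29. → (8, 29)
5P: (8, 29) + (27, 4). λ = (4 - 29)/(27 - 8) ≡ 6/19 mod 31. 19⁻¹ ≡ 18 (mod 31), so λ ≡ 15.
  x = λ² - 8 - 27 = 225 - 35 ≡ 4; y = λ·(8 - 4) - 29 ≡ 0. → (4, 0)
6P: (4, 0) + (27, 4). λ = (4 - 0)/(27 - 4) ≡ 4/23 mod 31. 23⁻¹ ≡ 27 (mod 31), so λ ≡ 15.
  x = λ² - 4 - 27 = 225 - 31 ≡ 8; y = λ·(4 - 8) - 0 ≡ 2. → (8, 2)
7P: (8, 2) + (27, 4). λ = (4 - 2)/(27 - 8) ≡ 2/19 mod 31. 19⁻¹ ≡ 18 (mod 31), so λ ≡ 5.
  x = λ² - 8 - 27 = 25 - 35 ≡ 21; y = λ·(8 - 21) - 2 ≡ 26. → (21, 26)
8P: (21, 26) + (27, 4). λ = (4 - 26)/(27 - 21) ≡ 9/6 mod 31. 6⁻¹ ≡ 26 (mod 31), so λ ≡ 17.
  x = λ² - 21 - 27 = 289 - 48 ≡ 24; y = λ·(21 - 24) - 26 ≡ 16. → (24, 16)
9P: (24, 16) + (27, 4). λ = (4 - 16)/(27 - 24) ≡ 19/3 mod 31. 3⁻¹ ≡ 21 (mod 31) since 3·21 = 63 ≡ 1, so λ ≡ 27.
  x = λ² - 24 - 27 = 729 - 51 ≡ 27; y = λ·(24 - 27) - 16 ≡ 27. → (27, 27)
10P: (27, 27) + (27, 4): same x and y₁ ≡ -y₂, so the sum is ∞.
10P = ∞, so the order is 10.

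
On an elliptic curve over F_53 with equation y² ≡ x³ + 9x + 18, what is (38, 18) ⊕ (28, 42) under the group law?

(50, 32)

(38, 18) + (28, 42). λ = (42 - 18)/(28 - 38) ≡ 24/43 mod 53. 43⁻¹ ≡ 37 (mod 53), so λ ≡ 40.
  x = λ² - 38 - 28 = 1600 - 66 ≡ 50; y = λ·(38 - 50) - 18 ≡ 32. → (50, 32)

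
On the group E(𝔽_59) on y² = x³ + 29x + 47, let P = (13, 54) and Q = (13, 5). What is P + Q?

O

The two points share x = 13 and their y-coordinates satisfy 54 + 5 ≡ 0 (mod 59), so they are inverses. Their sum is 𝒪.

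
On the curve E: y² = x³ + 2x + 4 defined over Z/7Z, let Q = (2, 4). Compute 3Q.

(3, 4)

Repeated addition: build up to 3Q.
2Q: tangent at (2, 4): λ = (3·2² + 2)/(2·4) ≡ 0/1. 1⁻¹ ≡ 1 (mod 7), so λ ≡ 0·1 ≡ 0.
  x = λ² - 2 - 2 = 0 - 4 ≡ 3; y = λ·(2 - 3) - 4 ≡ 3. → (3, 3)
3Q: (3, 3) + (2, 4). λ = (4 - 3)/(2 - 3) ≡ 1/6 mod 7. 6⁻¹ ≡ 6 (mod 7) since 6·6 = 36 ≡ 1, so λ ≡ 6.
  x = λ² - 3 - 2 = 36 - 5 ≡ 3; y = λ·(3 - 3) - 3 ≡ 4. → (3, 4)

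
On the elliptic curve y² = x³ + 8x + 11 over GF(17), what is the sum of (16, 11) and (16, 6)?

The two points share x = 16 and their y-coordinates satisfy 11 + 6 ≡ 0 (mod 17), so they are inverses. Their sum is ∞.

O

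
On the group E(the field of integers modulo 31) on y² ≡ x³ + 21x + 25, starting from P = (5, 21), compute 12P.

(7, 22)

Double-and-add on 12 = (1100)₂. Start with P = (5, 21) for the leading 1-bit.
double: tangent at (5, 21): λ = (3·5² + 21)/(2·21) ≡ 3/11. 11⁻¹ ≡ 17 (mod 31), so λ ≡ 3·17 ≡ 20.
  x = λ² - 5 - 5 = 400 - 10 ≡ 18; y = λ·(5 - 18) - 21 ≡ 29. → (18, 29)
add P: (18, 29) + (5, 21). λ = (21 - 29)/(5 - 18) ≡ 23/18 mod 31. 18⁻¹ ≡ 19 (mod 31), so λ ≡ 3.
  x = λ² - 18 - 5 = 9 - 23 ≡ 17; y = λ·(18 - 17) - 29 ≡ 5. → (17, 5)
double: tangent at (17, 5): λ = (3·17² + 21)/(2·5) ≡ 20/10. 10⁻¹ ≡ 28 (mod 31) since 10·28 = 280 ≡ 1, so λ ≡ 20·28 ≡ 2.
  x = λ² - 17 - 17 = 4 - 34 ≡ 1; y = λ·(17 - 1) - 5 ≡ 27. → (1, 27)
double: tangent at (1, 27): λ = (3·1² + 21)/(2·27) ≡ 24/23. 23⁻¹ ≡ 27 (mod 31) since 23·27 = 621 ≡ 1, so λ ≡ 24·27 ≡ 28.
  x = λ² - 1 - 1 = 784 - 2 ≡ 7; y = λ·(1 - 7) - 27 ≡ 22. → (7, 22)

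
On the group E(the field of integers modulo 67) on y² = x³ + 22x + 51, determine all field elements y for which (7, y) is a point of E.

none

x³ + 22x + 51 = 548 ≡ 12 (mod 67).
12 is a non-residue mod 67; no y exists.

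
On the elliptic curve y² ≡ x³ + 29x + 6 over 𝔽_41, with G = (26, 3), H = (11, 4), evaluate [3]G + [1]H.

First 3G:
Repeated addition: build up to 3G.
2G: tangent at (26, 3): λ = (3·26² + 29)/(2·3) ≡ 7/6. 6⁻¹ ≡ 7 (mod 41) since 6·7 = 42 ≡ 1, so λ ≡ 7·7 ≡ 8.
  x = λ² - 26 - 26 = 64 - 52 ≡ 12; y = λ·(26 - 12) - 3 ≡ 27. → (12, 27)
3G: (12, 27) + (26, 3). λ = (3 - 27)/(26 - 12) ≡ 17/14 mod 41. 14⁻¹ ≡ 3 (mod 41) since 14·3 = 42 ≡ 1, so λ ≡ 10.
  x = λ² - 12 - 26 = 100 - 38 ≡ 21; y = λ·(12 - 21) - 27 ≡ 6. → (21, 6)
3G = (21, 6).
Finally 3G + H:
(21, 6) + (11, 4). λ = (4 - 6)/(11 - 21) ≡ 39/31 mod 41. 31⁻¹ ≡ 4 (mod 41), so λ ≡ 33.
  x = λ² - 21 - 11 = 1089 - 32 ≡ 32; y = λ·(21 - 32) - 6 ≡ 0. → (32, 0)

(32, 0)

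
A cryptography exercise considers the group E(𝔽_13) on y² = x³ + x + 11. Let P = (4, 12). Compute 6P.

Repeated addition: build up to 6P.
2P: tangent at (4, 12): λ = (3·4² + 1)/(2·12) ≡ 10/11. 11⁻¹ ≡ 6 (mod 13) since 11·6 = 66 ≡ 1, so λ ≡ 10·6 ≡ 8.
  x = λ² - 4 - 4 = 64 - 8 ≡ 4; y = λ·(4 - 4) - 12 ≡ 1. → (4, 1)
3P: (4, 1) + (4, 12): same x and y₁ ≡ -y₂, so the sum is 𝒪.
4P: 𝒪 + (4, 12) = (4, 12) (identity).
5P: tangent at (4, 12): λ = (3·4² + 1)/(2·12) ≡ 10/11. 11⁻¹ ≡ 6 (mod 13) since 11·6 = 66 ≡ 1, so λ ≡ 10·6 ≡ 8.
  x = λ² - 4 - 4 = 64 - 8 ≡ 4; y = λ·(4 - 4) - 12 ≡ 1. → (4, 1)
6P: (4, 1) + (4, 12): same x and y₁ ≡ -y₂, so the sum is 𝒪.

O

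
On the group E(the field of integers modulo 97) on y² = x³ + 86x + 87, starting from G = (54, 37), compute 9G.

Repeated addition: build up to 9G.
2G: tangent at (54, 37): λ = (3·54² + 86)/(2·37) ≡ 7/74. 74⁻¹ ≡ 59 (mod 97), so λ ≡ 7·59 ≡ 25.
  x = λ² - 54 - 54 = 625 - 108 ≡ 32; y = λ·(54 - 32) - 37 ≡ 28. → (32, 28)
3G: (32, 28) + (54, 37). λ = (37 - 28)/(54 - 32) ≡ 9/22 mod 97. 22⁻¹ ≡ 75 (mod 97), so λ ≡ 93.
  x = λ² - 32 - 54 = 8649 - 86 ≡ 27; y = λ·(32 - 27) - 28 ≡ 49. → (27, 49)
4G: (27, 49) + (54, 37). λ = (37 - 49)/(54 - 27) ≡ 85/27 mod 97. 27⁻¹ ≡ 18 (mod 97) since 27·18 = 486 ≡ 1, so λ ≡ 75.
  x = λ² - 27 - 54 = 5625 - 81 ≡ 15; y = λ·(27 - 15) - 49 ≡ 75. → (15, 75)
5G: (15, 75) + (54, 37). λ = (37 - 75)/(54 - 15) ≡ 59/39 mod 97. 39⁻¹ ≡ 5 (mod 97), so λ ≡ 4.
  x = λ² - 15 - 54 = 16 - 69 ≡ 44; y = λ·(15 - 44) - 75 ≡ 3. → (44, 3)
6G: (44, 3) + (54, 37). λ = (37 - 3)/(54 - 44) ≡ 34/10 mod 97. 10⁻¹ ≡ 68 (mod 97), so λ ≡ 81.
  x = λ² - 44 - 54 = 6561 - 98 ≡ 61; y = λ·(44 - 61) - 3 ≡ 75. → (61, 75)
7G: (61, 75) + (54, 37). λ = (37 - 75)/(54 - 61) ≡ 59/90 mod 97. 90⁻¹ ≡ 83 (mod 97), so λ ≡ 47.
  x = λ² - 61 - 54 = 2209 - 115 ≡ 57; y = λ·(61 - 57) - 75 ≡ 16. → (57, 16)
8G: (57, 16) + (54, 37). λ = (37 - 16)/(54 - 57) ≡ 21/94 mod 97. 94⁻¹ ≡ 32 (mod 97), so λ ≡ 90.
  x = λ² - 57 - 54 = 8100 - 111 ≡ 35; y = λ·(57 - 35) - 16 ≡ 24. → (35, 24)
9G: (35, 24) + (54, 37). λ = (37 - 24)/(54 - 35) ≡ 13/19 mod 97. 19⁻¹ ≡ 46 (mod 97), so λ ≡ 16.
  x = λ² - 35 - 54 = 256 - 89 ≡ 70; y = λ·(35 - 70) - 24 ≡ 95. → (70, 95)

(70, 95)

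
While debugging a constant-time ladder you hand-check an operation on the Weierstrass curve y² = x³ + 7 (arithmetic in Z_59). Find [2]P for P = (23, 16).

tangent at (23, 16): λ = (3·23² + 0)/(2·16) ≡ 53/32. 32⁻¹ ≡ 24 (mod 59) since 32·24 = 768 ≡ 1, so λ ≡ 53·24 ≡ 33.
  x = λ² - 23 - 23 = 1089 - 46 ≡ 40; y = λ·(23 - 40) - 16 ≡ 13. → (40, 13)

(40, 13)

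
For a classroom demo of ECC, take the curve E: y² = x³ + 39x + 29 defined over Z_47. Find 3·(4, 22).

Write G = (4, 22).
Repeated addition: build up to 3G.
2G: tangent at (4, 22): λ = (3·4² + 39)/(2·22) ≡ 40/44. 44⁻¹ ≡ 31 (mod 47), so λ ≡ 40·31 ≡ 18.
  x = λ² - 4 - 4 = 324 - 8 ≡ 34; y = λ·(4 - 34) - 22 ≡ 2. → (34, 2)
3G: (34, 2) + (4, 22). λ = (22 - 2)/(4 - 34) ≡ 20/17 mod 47. 17⁻¹ ≡ 36 (mod 47), so λ ≡ 15.
  x = λ² - 34 - 4 = 225 - 38 ≡ 46; y = λ·(34 - 46) - 2 ≡ 6. → (46, 6)

(46, 6)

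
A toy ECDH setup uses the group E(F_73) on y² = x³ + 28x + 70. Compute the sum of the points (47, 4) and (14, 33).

(30, 43)

(47, 4) + (14, 33). λ = (33 - 4)/(14 - 47) ≡ 29/40 mod 73. 40⁻¹ ≡ 42 (mod 73) since 40·42 = 1680 ≡ 1, so λ ≡ 50.
  x = λ² - 47 - 14 = 2500 - 61 ≡ 30; y = λ·(47 - 30) - 4 ≡ 43. → (30, 43)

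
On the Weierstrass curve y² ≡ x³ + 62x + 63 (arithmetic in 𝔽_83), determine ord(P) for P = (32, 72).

2P: tangent at (32, 72): λ = (3·32² + 62)/(2·72) ≡ 63/61. 61⁻¹ ≡ 49 (mod 83) since 61·49 = 2989 ≡ 1, so λ ≡ 63·49 ≡ 16.
  x = λ² - 32 - 32 = 256 - 64 ≡ 26; y = λ·(32 - 26) - 72 ≡ 24. → (26, 24)
3P: (26, 24) + (32, 72). λ = (72 - 24)/(32 - 26) ≡ 48/6 mod 83. 6⁻¹ ≡ 14 (mod 83), so λ ≡ 8.
  x = λ² - 26 - 32 = 64 - 58 ≡ 6; y = λ·(26 - 6) - 24 ≡ 53. → (6, 53)
4P: (6, 53) + (32, 72). λ = (72 - 53)/(32 - 6) ≡ 19/26 mod 83. 26⁻¹ ≡ 16 (mod 83) since 26·16 = 416 ≡ 1, so λ ≡ 55.
  x = λ² - 6 - 32 = 3025 - 38 ≡ 82; y = λ·(6 - 82) - 53 ≡ 0. → (82, 0)
5P: (82, 0) + (32, 72). λ = (72 - 0)/(32 - 82) ≡ 72/33 mod 83. 33⁻¹ ≡ 78 (mod 83) since 33·78 = 2574 ≡ 1, so λ ≡ 55.
  x = λ² - 82 - 32 = 3025 - 114 ≡ 6; y = λ·(82 - 6) - 0 ≡ 30. → (6, 30)
6P: (6, 30) + (32, 72). λ = (72 - 30)/(32 - 6) ≡ 42/26 mod 83. 26⁻¹ ≡ 16 (mod 83), so λ ≡ 8.
  x = λ² - 6 - 32 = 64 - 38 ≡ 26; y = λ·(6 - 26) - 30 ≡ 59. → (26, 59)
7P: (26, 59) + (32, 72). λ = (72 - 59)/(32 - 26) ≡ 13/6 mod 83. 6⁻¹ ≡ 14 (mod 83) since 6·14 = 84 ≡ 1, so λ ≡ 16.
  x = λ² - 26 - 32 = 256 - 58 ≡ 32; y = λ·(26 - 32) - 59 ≡ 11. → (32, 11)
8P: (32, 11) + (32, 72): same x and y₁ ≡ -y₂, so the sum is ∞.
8P = ∞, so the order is 8.

8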